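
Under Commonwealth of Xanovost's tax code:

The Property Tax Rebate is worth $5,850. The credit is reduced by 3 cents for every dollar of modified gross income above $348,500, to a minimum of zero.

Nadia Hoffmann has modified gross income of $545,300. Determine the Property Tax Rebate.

$0

Property Tax Rebate: 3% of the $196,800 excess over $348,500 is $5,904 ≥ base, so the credit is $0.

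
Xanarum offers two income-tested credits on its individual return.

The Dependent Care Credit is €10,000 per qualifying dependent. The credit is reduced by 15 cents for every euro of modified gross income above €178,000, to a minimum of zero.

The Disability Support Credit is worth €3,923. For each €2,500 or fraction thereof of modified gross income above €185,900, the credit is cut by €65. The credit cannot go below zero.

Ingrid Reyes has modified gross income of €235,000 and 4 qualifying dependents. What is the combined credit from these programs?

€34,073

Dependent Care Credit: base = 4 × €10,000 = €40,000. 15% of the €57,000 excess over €178,000 is €8,550; credit = €40,000 − €8,550 = €31,450.
Disability Support Credit: income exceeds €185,900 by €49,100, which is 20 full-or-partial €2,500 increments; reduction = 20 × €65 = €1,300, leaving €2,623.
Total: €31,450 + €2,623 = €34,073.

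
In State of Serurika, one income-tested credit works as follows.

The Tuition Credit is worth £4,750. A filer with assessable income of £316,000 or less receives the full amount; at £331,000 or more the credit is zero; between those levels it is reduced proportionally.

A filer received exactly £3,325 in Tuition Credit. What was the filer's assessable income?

£320,500

£3,325 is 3,325/4,750 of the full £4,750, so 1,425/4,750 of the £15,000 range has been used: income = £316,000 + £15,000 × 1,425/4,750 = £320,500.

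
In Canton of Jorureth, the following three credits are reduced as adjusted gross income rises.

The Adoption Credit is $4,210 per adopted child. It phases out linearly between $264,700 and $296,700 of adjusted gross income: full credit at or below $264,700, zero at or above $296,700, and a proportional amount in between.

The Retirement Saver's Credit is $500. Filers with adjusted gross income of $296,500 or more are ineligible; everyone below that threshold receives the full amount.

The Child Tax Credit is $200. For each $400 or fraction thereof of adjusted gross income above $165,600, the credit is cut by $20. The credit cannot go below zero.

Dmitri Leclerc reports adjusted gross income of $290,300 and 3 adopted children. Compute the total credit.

$3,026

Adoption Credit: base = 3 × $4,210 = $12,630. $290,300 is $25,600 into a $32,000 phase-out range, leaving 6,400/32,000 of the credit: $12,630 × 6,400/32,000 = $2,526.
Retirement Saver's Credit: $290,300 is below the $296,500 cutoff, so the full $500 applies.
Child Tax Credit: income exceeds $165,600 by $124,700 → 312 increments × $20 = $6,240 ≥ base, so the credit is $0.
Total: $2,526 + $500 + $0 = $3,026.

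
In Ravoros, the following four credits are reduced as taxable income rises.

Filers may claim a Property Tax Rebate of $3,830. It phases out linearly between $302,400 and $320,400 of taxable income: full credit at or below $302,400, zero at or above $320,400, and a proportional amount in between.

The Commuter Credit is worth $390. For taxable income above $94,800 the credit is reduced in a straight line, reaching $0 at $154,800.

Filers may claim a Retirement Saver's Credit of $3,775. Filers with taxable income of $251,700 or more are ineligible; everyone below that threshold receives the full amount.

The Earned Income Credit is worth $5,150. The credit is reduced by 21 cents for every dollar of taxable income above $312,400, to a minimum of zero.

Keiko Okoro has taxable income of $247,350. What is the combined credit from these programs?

Property Tax Rebate: $247,350 is at or below the $302,400 threshold, so the full $3,830 applies.
Commuter Credit: $247,350 is at or above $154,800, so the credit is $0.
Retirement Saver's Credit: $247,350 is below the $251,700 cutoff, so the full $3,775 applies.
Earned Income Credit: $247,350 is at or below the $312,400 threshold, so the full $5,150 applies.
Total: $3,830 + $0 + $3,775 + $5,150 = $12,755.

$12,755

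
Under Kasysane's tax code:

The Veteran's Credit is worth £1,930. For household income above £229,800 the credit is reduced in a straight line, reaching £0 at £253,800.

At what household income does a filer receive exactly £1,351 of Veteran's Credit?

£237,000

£1,351 is 1,351/1,930 of the full £1,930, so 579/1,930 of the £24,000 range has been used: income = £229,800 + £24,000 × 579/1,930 = £237,000.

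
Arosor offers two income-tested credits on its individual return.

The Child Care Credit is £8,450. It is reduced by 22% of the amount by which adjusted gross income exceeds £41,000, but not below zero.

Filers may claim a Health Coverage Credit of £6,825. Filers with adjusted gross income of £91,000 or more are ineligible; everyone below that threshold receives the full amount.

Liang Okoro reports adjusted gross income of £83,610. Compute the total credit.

Child Care Credit: 22% of the £42,610 excess over £41,000 is £9,374.20 ≥ base, so the credit is £0.
Health Coverage Credit: £83,610 is below the £91,000 cutoff, so the full £6,825 applies.
Total: £0 + £6,825 = £6,825.

£6,825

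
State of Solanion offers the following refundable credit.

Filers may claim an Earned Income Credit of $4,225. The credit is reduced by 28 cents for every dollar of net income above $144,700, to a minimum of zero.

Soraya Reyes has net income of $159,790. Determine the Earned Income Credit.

$0

Earned Income Credit: 28% of the $15,090 excess over $144,700 is $4,225.20 ≥ base, so the credit is $0.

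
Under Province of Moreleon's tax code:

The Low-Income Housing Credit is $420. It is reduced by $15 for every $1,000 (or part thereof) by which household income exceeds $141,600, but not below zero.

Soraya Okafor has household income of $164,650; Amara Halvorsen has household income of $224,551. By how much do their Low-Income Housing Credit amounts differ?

Soraya ($164,650): Low-Income Housing Credit: income exceeds $141,600 by $23,050, which is 24 full-or-partial $1,000 increments; reduction = 24 × $15 = $360, leaving $60.
Amara ($224,551): Low-Income Housing Credit: income exceeds $141,600 by $82,951 → 83 increments × $15 = $1,245 ≥ base, so the credit is $0.
Difference: |$60 − $0| = $60.

$60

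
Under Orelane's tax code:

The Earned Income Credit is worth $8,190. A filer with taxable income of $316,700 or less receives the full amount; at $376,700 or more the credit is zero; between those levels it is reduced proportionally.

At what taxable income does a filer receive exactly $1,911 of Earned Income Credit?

$362,700

$1,911 is 1,911/8,190 of the full $8,190, so 6,279/8,190 of the $60,000 range has been used: income = $316,700 + $60,000 × 6,279/8,190 = $362,700.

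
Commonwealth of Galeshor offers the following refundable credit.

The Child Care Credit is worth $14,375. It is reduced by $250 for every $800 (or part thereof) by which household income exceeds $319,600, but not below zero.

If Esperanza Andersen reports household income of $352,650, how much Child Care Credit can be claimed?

Child Care Credit: income exceeds $319,600 by $33,050, which is 42 full-or-partial $800 increments; reduction = 42 × $250 = $10,500, leaving $3,875.

$3,875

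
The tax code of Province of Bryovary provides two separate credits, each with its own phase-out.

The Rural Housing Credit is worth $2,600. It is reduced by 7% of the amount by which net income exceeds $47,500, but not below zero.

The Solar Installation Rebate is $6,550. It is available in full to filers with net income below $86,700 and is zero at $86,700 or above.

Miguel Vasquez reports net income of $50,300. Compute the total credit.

$8,954

Rural Housing Credit: 7% of the $2,800 excess over $47,500 is $196; credit = $2,600 − $196 = $2,404.
Solar Installation Rebate: $50,300 is below the $86,700 cutoff, so the full $6,550 applies.
Total: $2,404 + $6,550 = $8,954.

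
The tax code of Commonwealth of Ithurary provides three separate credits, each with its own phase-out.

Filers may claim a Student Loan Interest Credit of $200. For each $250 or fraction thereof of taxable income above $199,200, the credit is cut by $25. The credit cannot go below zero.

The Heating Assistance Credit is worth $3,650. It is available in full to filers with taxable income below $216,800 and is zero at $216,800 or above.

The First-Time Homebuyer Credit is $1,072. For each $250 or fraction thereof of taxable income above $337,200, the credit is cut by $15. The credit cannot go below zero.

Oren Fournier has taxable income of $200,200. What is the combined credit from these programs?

$4,822

Student Loan Interest Credit: income exceeds $199,200 by $1,000, which is 4 full-or-partial $250 increments; reduction = 4 × $25 = $100, leaving $100.
Heating Assistance Credit: $200,200 is below the $216,800 cutoff, so the full $3,650 applies.
First-Time Homebuyer Credit: $200,200 is at or below the $337,200 threshold, so the full $1,072 applies.
Total: $100 + $3,650 + $1,072 = $4,822.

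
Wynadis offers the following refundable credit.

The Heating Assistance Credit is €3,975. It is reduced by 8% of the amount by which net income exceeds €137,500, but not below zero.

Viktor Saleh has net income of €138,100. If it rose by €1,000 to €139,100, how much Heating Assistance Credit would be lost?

At €138,100 — 8% of the €600 excess over €137,500 is €48; credit = €3,975 − €48 = €3,927.
At €139,100 — 8% of the €1,600 excess over €137,500 is €128; credit = €3,975 − €128 = €3,847.
Lost: €3,927 − €3,847 = €80.

€80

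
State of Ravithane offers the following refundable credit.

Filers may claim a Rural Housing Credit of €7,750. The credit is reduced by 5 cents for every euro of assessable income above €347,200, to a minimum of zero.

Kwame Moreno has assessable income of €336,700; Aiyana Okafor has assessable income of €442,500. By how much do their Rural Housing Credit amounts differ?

€4,765

Kwame (€336,700): Rural Housing Credit: €336,700 is at or below the €347,200 threshold, so the full €7,750 applies.
Aiyana (€442,500): Rural Housing Credit: 5% of the €95,300 excess over €347,200 is €4,765; credit = €7,750 − €4,765 = €2,985.
Difference: |€7,750 − €2,985| = €4,765.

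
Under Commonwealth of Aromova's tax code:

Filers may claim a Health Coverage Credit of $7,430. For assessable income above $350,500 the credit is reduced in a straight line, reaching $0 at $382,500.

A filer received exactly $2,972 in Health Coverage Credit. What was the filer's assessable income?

$2,972 is 2,972/7,430 of the full $7,430, so 4,458/7,430 of the $32,000 range has been used: income = $350,500 + $32,000 × 4,458/7,430 = $369,700.

$369,700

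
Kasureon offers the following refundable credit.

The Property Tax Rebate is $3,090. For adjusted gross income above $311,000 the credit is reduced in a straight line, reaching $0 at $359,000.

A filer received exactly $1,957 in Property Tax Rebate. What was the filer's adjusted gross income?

$1,957 is 1,957/3,090 of the full $3,090, so 1,133/3,090 of the $48,000 range has been used: income = $311,000 + $48,000 × 1,133/3,090 = $328,600.

$328,600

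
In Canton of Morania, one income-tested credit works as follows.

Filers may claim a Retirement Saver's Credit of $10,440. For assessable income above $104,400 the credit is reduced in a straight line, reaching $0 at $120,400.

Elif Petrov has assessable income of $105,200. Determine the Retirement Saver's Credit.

Retirement Saver's Credit: $105,200 is $800 into a $16,000 phase-out range, leaving 15,200/16,000 of the credit: $10,440 × 15,200/16,000 = $9,918.

$9,918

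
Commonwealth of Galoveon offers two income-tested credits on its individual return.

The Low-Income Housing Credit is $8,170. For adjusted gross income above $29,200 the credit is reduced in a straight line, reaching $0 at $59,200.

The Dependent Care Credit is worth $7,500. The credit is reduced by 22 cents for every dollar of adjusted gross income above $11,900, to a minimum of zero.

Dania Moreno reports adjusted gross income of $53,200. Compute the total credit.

Low-Income Housing Credit: $53,200 is $24,000 into a $30,000 phase-out range, leaving 6,000/30,000 of the credit: $8,170 × 6,000/30,000 = $1,634.
Dependent Care Credit: 22% of the $41,300 excess over $11,900 is $9,086 ≥ base, so the credit is $0.
Total: $1,634 + $0 = $1,634.

$1,634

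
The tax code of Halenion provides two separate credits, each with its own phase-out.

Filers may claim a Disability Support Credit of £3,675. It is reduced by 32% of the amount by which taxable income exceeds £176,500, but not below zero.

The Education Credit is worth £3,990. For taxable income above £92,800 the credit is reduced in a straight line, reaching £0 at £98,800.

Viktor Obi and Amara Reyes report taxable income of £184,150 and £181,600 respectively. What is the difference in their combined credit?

Viktor (£184,150): Disability Support Credit: 32% of the £7,650 excess over £176,500 is £2,448; credit = £3,675 − £2,448 = £1,227. Education Credit: £184,150 is at or above £98,800, so the credit is £0. total £1,227 + £0 = £1,227
Amara (£181,600): Disability Support Credit: 32% of the £5,100 excess over £176,500 is £1,632; credit = £3,675 − £1,632 = £2,043. Education Credit: £181,600 is at or above £98,800, so the credit is £0. total £2,043 + £0 = £2,043
Difference: |£1,227 − £2,043| = £816.

£816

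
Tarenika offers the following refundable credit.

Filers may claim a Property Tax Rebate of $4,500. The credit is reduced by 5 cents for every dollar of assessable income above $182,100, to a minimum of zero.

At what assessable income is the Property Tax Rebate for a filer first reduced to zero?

$272,100

The credit falls by 5% of each dollar above $182,100, so it reaches zero when the excess is $4,500 / 5% = $90,000: income = $182,100 + $90,000 = $272,100.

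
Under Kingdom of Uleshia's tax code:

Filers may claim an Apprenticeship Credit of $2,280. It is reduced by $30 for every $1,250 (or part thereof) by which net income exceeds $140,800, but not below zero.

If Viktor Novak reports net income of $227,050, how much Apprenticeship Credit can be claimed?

Apprenticeship Credit: income exceeds $140,800 by $86,250, which is 69 full-or-partial $1,250 increments; reduction = 69 × $30 = $2,070, leaving $210.

$210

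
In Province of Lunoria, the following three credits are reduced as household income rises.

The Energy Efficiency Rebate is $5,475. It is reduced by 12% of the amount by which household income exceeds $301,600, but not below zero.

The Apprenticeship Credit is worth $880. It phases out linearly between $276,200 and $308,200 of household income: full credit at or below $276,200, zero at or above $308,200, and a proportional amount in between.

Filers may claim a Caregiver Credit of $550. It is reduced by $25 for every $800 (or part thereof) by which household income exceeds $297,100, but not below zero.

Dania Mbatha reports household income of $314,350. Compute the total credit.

$3,945

Energy Efficiency Rebate: 12% of the $12,750 excess over $301,600 is $1,530; credit = $5,475 − $1,530 = $3,945.
Apprenticeship Credit: $314,350 is at or above $308,200, so the credit is $0.
Caregiver Credit: income exceeds $297,100 by $17,250 → 22 increments × $25 = $550 ≥ base, so the credit is $0.
Total: $3,945 + $0 + $0 = $3,945.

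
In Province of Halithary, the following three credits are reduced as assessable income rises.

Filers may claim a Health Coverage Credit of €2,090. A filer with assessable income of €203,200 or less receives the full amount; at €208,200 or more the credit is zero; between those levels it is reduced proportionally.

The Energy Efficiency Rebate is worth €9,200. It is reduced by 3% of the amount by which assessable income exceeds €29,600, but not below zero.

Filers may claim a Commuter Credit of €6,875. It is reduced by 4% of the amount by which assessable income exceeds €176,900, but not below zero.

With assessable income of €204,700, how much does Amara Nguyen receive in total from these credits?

Health Coverage Credit: €204,700 is €1,500 into a €5,000 phase-out range, leaving 3,500/5,000 of the credit: €2,090 × 3,500/5,000 = €1,463.
Energy Efficiency Rebate: 3% of the €175,100 excess over €29,600 is €5,253; credit = €9,200 − €5,253 = €3,947.
Commuter Credit: 4% of the €27,800 excess over €176,900 is €1,112; credit = €6,875 − €1,112 = €5,763.
Total: €1,463 + €3,947 + €5,763 = €11,173.

€11,173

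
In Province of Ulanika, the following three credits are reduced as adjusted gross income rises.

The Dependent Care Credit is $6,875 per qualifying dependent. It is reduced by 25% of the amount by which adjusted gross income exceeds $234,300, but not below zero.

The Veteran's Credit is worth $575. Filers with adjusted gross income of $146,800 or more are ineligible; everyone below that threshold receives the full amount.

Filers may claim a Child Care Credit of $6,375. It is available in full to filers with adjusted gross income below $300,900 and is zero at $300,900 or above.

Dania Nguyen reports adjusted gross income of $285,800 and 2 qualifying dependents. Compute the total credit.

$7,250

Dependent Care Credit: base = 2 × $6,875 = $13,750. 25% of the $51,500 excess over $234,300 is $12,875; credit = $13,750 − $12,875 = $875.
Veteran's Credit: $285,800 meets or exceeds the $146,800 cutoff, so the credit is $0.
Child Care Credit: $285,800 is below the $300,900 cutoff, so the full $6,375 applies.
Total: $875 + $0 + $6,375 = $7,250.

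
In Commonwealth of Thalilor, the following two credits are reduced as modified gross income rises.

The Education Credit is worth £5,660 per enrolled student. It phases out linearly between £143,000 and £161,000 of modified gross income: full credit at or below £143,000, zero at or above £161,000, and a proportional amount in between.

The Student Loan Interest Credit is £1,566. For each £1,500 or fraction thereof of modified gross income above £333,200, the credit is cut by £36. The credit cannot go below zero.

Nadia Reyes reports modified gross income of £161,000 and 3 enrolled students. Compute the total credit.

Education Credit: base = 3 × £5,660 = £16,980. £161,000 is at or above £161,000, so the credit is £0.
Student Loan Interest Credit: £161,000 is at or below the £333,200 threshold, so the full £1,566 applies.
Total: £0 + £1,566 = £1,566.

£1,566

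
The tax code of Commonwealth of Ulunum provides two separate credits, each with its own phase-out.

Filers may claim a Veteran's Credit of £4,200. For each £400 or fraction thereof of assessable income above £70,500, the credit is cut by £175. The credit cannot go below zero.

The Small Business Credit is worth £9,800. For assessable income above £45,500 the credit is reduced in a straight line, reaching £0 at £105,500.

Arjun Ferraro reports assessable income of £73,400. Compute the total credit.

£8,043

Veteran's Credit: income exceeds £70,500 by £2,900, which is 8 full-or-partial £400 increments; reduction = 8 × £175 = £1,400, leaving £2,800.
Small Business Credit: £73,400 is £27,900 into a £60,000 phase-out range, leaving 32,100/60,000 of the credit: £9,800 × 32,100/60,000 = £5,243.
Total: £2,800 + £5,243 = £8,043.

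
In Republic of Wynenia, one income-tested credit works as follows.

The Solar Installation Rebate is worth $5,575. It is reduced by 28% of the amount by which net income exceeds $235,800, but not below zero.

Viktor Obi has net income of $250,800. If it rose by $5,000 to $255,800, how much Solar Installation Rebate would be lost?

At $250,800 — 28% of the $15,000 excess over $235,800 is $4,200; credit = $5,575 − $4,200 = $1,375.
At $255,800 — 28% of the $20,000 excess over $235,800 is $5,600 ≥ base, so the credit is $0.
Lost: $1,375 − $0 = $1,375.

$1,375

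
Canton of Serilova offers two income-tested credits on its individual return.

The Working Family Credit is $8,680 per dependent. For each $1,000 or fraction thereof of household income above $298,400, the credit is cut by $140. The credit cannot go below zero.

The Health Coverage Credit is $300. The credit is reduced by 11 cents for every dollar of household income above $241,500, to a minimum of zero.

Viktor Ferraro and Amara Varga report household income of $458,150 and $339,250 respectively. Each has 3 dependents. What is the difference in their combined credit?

$16,660

Viktor ($458,150): Working Family Credit: base = 3 × $8,680 = $26,040. income exceeds $298,400 by $159,750, which is 160 full-or-partial $1,000 increments; reduction = 160 × $140 = $22,400, leaving $3,640. Health Coverage Credit: 11% of the $216,650 excess over $241,500 is $23,831.50 ≥ base, so the credit is $0. total $3,640 + $0 = $3,640
Amara ($339,250): Working Family Credit: base = 3 × $8,680 = $26,040. income exceeds $298,400 by $40,850, which is 41 full-or-partial $1,000 increments; reduction = 41 × $140 = $5,740, leaving $20,300. Health Coverage Credit: 11% of the $97,750 excess over $241,500 is $10,752.50 ≥ base, so the credit is $0. total $20,300 + $0 = $20,300
Difference: |$3,640 − $20,300| = $16,660.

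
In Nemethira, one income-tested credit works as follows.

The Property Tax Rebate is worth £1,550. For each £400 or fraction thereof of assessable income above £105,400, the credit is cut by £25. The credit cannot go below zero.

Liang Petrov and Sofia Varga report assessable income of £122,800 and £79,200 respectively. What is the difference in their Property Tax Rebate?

£1,100

Liang (£122,800): Property Tax Rebate: income exceeds £105,400 by £17,400, which is 44 full-or-partial £400 increments; reduction = 44 × £25 = £1,100, leaving £450.
Sofia (£79,200): Property Tax Rebate: £79,200 is at or below the £105,400 threshold, so the full £1,550 applies.
Difference: |£450 − £1,550| = £1,100.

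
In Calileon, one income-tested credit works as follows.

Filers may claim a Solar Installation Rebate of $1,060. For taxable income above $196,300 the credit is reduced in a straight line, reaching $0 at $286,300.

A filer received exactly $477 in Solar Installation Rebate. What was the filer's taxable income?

$245,800

$477 is 477/1,060 of the full $1,060, so 583/1,060 of the $90,000 range has been used: income = $196,300 + $90,000 × 583/1,060 = $245,800.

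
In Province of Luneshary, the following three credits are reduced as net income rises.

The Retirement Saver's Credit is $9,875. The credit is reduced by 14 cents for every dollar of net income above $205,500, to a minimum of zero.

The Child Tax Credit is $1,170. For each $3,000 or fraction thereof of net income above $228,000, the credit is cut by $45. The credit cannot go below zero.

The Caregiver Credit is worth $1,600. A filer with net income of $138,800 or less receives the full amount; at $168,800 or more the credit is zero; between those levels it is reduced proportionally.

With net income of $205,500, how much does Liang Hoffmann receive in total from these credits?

Retirement Saver's Credit: $205,500 is at or below the $205,500 threshold, so the full $9,875 applies.
Child Tax Credit: $205,500 is at or below the $228,000 threshold, so the full $1,170 applies.
Caregiver Credit: $205,500 is at or above $168,800, so the credit is $0.
Total: $9,875 + $1,170 + $0 = $11,045.

$11,045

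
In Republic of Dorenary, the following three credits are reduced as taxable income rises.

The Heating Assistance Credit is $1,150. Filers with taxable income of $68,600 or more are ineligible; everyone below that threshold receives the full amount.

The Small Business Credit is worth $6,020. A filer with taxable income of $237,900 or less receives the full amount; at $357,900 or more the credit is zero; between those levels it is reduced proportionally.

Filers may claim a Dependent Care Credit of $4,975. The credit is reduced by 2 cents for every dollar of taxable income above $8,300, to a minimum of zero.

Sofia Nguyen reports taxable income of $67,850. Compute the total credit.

Heating Assistance Credit: $67,850 is below the $68,600 cutoff, so the full $1,150 applies.
Small Business Credit: $67,850 is at or below the $237,900 threshold, so the full $6,020 applies.
Dependent Care Credit: 2% of the $59,550 excess over $8,300 is $1,191; credit = $4,975 − $1,191 = $3,784.
Total: $1,150 + $6,020 + $3,784 = $10,954.

$10,954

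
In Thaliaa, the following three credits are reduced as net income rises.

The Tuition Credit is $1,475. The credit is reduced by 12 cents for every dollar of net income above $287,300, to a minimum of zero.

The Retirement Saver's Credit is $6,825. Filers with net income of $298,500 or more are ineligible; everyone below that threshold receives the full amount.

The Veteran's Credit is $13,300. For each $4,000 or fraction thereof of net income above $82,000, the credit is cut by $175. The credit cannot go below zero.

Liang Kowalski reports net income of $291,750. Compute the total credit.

$11,791

Tuition Credit: 12% of the $4,450 excess over $287,300 is $534; credit = $1,475 − $534 = $941.
Retirement Saver's Credit: $291,750 is below the $298,500 cutoff, so the full $6,825 applies.
Veteran's Credit: income exceeds $82,000 by $209,750, which is 53 full-or-partial $4,000 increments; reduction = 53 × $175 = $9,275, leaving $4,025.
Total: $941 + $6,825 + $4,025 = $11,791.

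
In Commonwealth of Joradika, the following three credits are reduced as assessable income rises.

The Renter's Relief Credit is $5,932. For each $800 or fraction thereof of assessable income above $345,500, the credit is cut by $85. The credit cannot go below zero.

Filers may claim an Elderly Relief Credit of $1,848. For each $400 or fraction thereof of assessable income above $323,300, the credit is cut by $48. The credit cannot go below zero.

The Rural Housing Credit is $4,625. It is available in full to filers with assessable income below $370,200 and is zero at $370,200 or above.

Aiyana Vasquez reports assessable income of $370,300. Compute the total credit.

$3,297

Renter's Relief Credit: income exceeds $345,500 by $24,800, which is 31 full-or-partial $800 increments; reduction = 31 × $85 = $2,635, leaving $3,297.
Elderly Relief Credit: income exceeds $323,300 by $47,000 → 118 increments × $48 = $5,664 ≥ base, so the credit is $0.
Rural Housing Credit: $370,300 meets or exceeds the $370,200 cutoff, so the credit is $0.
Total: $3,297 + $0 + $0 = $3,297.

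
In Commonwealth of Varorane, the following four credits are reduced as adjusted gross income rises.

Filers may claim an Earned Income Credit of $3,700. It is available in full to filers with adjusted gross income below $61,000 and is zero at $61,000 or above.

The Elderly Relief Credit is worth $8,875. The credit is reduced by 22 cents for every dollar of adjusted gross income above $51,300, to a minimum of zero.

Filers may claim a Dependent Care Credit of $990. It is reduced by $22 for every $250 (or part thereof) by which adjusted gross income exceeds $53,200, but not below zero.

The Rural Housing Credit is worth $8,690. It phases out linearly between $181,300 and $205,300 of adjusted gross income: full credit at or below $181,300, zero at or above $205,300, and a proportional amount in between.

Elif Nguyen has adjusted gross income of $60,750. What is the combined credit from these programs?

$19,494

Earned Income Credit: $60,750 is below the $61,000 cutoff, so the full $3,700 applies.
Elderly Relief Credit: 22% of the $9,450 excess over $51,300 is $2,079; credit = $8,875 − $2,079 = $6,796.
Dependent Care Credit: income exceeds $53,200 by $7,550, which is 31 full-or-partial $250 increments; reduction = 31 × $22 = $682, leaving $308.
Rural Housing Credit: $60,750 is at or below the $181,300 threshold, so the full $8,690 applies.
Total: $3,700 + $6,796 + $308 + $8,690 = $19,494.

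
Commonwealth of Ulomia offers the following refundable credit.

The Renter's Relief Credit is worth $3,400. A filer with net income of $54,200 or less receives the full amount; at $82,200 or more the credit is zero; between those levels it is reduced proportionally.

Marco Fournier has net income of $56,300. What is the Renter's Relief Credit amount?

Renter's Relief Credit: $56,300 is $2,100 into a $28,000 phase-out range, leaving 25,900/28,000 of the credit: $3,400 × 25,900/28,000 = $3,145.

$3,145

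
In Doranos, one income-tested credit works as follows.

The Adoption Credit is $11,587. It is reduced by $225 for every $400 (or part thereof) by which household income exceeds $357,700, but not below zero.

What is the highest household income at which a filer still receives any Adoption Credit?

$378,100

After 51 increments the reduction is 51 × $225 = $11,475, leaving $112; one more increment wipes it out. Increment 51 ends at excess 51 × $400 = $20,400, so the highest qualifying income is $357,700 + $20,400 = $378,100.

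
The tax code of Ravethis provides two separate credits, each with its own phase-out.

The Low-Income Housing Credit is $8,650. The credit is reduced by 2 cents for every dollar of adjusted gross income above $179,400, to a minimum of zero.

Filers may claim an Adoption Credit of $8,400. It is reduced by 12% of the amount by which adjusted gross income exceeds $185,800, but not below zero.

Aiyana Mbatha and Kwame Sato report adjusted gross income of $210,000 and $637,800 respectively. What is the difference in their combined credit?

$13,534

Aiyana ($210,000): Low-Income Housing Credit: 2% of the $30,600 excess over $179,400 is $612; credit = $8,650 − $612 = $8,038. Adoption Credit: 12% of the $24,200 excess over $185,800 is $2,904; credit = $8,400 − $2,904 = $5,496. total $8,038 + $5,496 = $13,534
Kwame ($637,800): Low-Income Housing Credit: 2% of the $458,400 excess over $179,400 is $9,168 ≥ base, so the credit is $0. Adoption Credit: 12% of the $452,000 excess over $185,800 is $54,240 ≥ base, so the credit is $0. total $0 + $0 = $0
Difference: |$13,534 − $0| = $13,534.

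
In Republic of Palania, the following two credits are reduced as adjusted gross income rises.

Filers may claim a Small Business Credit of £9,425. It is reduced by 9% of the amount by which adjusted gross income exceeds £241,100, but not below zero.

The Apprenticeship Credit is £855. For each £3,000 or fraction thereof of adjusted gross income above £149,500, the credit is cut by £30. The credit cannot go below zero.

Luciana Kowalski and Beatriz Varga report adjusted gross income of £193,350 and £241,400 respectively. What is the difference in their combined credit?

£432

Luciana (£193,350): Small Business Credit: £193,350 is at or below the £241,100 threshold, so the full £9,425 applies. Apprenticeship Credit: income exceeds £149,500 by £43,850, which is 15 full-or-partial £3,000 increments; reduction = 15 × £30 = £450, leaving £405. total £9,425 + £405 = £9,830
Beatriz (£241,400): Small Business Credit: 9% of the £300 excess over £241,100 is £27; credit = £9,425 − £27 = £9,398. Apprenticeship Credit: income exceeds £149,500 by £91,900 → 31 increments × £30 = £930 ≥ base, so the credit is £0. total £9,398 + £0 = £9,398
Difference: |£9,830 − £9,398| = £432.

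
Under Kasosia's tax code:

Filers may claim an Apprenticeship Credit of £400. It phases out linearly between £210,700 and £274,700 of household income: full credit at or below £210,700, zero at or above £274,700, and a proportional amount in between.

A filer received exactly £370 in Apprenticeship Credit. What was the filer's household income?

£370 is 370/400 of the full £400, so 30/400 of the £64,000 range has been used: income = £210,700 + £64,000 × 30/400 = £215,500.

£215,500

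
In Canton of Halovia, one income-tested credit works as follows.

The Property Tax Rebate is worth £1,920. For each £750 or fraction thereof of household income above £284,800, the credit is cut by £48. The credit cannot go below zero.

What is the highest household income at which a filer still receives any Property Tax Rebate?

£314,050

After 39 increments the reduction is 39 × £48 = £1,872, leaving £48; one more increment wipes it out. Increment 39 ends at excess 39 × £750 = £29,250, so the highest qualifying income is £284,800 + £29,250 = £314,050.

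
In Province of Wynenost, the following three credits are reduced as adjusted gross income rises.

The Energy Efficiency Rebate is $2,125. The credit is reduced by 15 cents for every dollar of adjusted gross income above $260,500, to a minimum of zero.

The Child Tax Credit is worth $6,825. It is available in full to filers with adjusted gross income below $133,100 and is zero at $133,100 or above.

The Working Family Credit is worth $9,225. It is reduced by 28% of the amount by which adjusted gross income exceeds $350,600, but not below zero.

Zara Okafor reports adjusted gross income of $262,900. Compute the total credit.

Energy Efficiency Rebate: 15% of the $2,400 excess over $260,500 is $360; credit = $2,125 − $360 = $1,765.
Child Tax Credit: $262,900 meets or exceeds the $133,100 cutoff, so the credit is $0.
Working Family Credit: $262,900 is at or below the $350,600 threshold, so the full $9,225 applies.
Total: $1,765 + $0 + $9,225 = $10,990.

$10,990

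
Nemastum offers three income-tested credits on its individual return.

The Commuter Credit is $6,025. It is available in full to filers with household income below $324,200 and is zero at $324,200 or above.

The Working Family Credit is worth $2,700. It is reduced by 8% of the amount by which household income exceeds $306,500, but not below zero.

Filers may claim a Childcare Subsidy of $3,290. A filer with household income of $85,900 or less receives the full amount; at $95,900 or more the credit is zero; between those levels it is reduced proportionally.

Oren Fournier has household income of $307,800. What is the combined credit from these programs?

Commuter Credit: $307,800 is below the $324,200 cutoff, so the full $6,025 applies.
Working Family Credit: 8% of the $1,300 excess over $306,500 is $104; credit = $2,700 − $104 = $2,596.
Childcare Subsidy: $307,800 is at or above $95,900, so the credit is $0.
Total: $6,025 + $2,596 + $0 = $8,621.

$8,621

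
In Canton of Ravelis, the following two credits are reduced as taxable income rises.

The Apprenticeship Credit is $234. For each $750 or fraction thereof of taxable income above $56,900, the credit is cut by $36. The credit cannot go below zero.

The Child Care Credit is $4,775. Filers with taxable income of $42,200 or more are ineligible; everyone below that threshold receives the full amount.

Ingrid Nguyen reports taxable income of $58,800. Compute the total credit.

$126

Apprenticeship Credit: income exceeds $56,900 by $1,900, which is 3 full-or-partial $750 increments; reduction = 3 × $36 = $108, leaving $126.
Child Care Credit: $58,800 meets or exceeds the $42,200 cutoff, so the credit is $0.
Total: $126 + $0 = $126.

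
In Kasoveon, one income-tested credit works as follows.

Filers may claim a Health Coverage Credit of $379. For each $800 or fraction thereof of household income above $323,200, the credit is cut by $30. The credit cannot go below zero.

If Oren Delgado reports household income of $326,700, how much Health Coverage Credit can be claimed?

$229

Health Coverage Credit: income exceeds $323,200 by $3,500, which is 5 full-or-partial $800 increments; reduction = 5 × $30 = $150, leaving $229.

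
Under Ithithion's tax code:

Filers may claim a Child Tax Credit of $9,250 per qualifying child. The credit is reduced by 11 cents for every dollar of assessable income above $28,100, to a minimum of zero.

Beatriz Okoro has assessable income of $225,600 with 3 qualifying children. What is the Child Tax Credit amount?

$6,025

Child Tax Credit: base = 3 × $9,250 = $27,750. 11% of the $197,500 excess over $28,100 is $21,725; credit = $27,750 − $21,725 = $6,025.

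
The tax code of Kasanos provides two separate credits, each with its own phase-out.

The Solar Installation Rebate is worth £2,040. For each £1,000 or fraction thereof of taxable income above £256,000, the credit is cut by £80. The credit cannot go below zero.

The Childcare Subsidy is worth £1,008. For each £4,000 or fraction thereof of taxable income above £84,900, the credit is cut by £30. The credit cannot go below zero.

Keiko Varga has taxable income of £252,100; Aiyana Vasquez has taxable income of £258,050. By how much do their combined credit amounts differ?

Keiko (£252,100): Solar Installation Rebate: £252,100 is at or below the £256,000 threshold, so the full £2,040 applies. Childcare Subsidy: income exceeds £84,900 by £167,200 → 42 increments × £30 = £1,260 ≥ base, so the credit is £0. total £2,040 + £0 = £2,040
Aiyana (£258,050): Solar Installation Rebate: income exceeds £256,000 by £2,050, which is 3 full-or-partial £1,000 increments; reduction = 3 × £80 = £240, leaving £1,800. Childcare Subsidy: income exceeds £84,900 by £173,150 → 44 increments × £30 = £1,320 ≥ base, so the credit is £0. total £1,800 + £0 = £1,800
Difference: |£2,040 − £1,800| = £240.

£240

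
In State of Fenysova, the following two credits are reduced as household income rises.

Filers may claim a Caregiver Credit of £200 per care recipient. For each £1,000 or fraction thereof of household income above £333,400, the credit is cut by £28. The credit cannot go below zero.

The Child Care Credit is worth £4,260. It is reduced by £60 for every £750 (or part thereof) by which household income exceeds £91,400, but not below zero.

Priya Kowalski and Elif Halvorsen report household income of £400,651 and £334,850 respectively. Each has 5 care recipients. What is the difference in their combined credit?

£944

Priya (£400,651): Caregiver Credit: base = 5 × £200 = £1,000. income exceeds £333,400 by £67,251 → 68 increments × £28 = £1,904 ≥ base, so the credit is £0. Child Care Credit: income exceeds £91,400 by £309,251 → 413 increments × £60 = £24,780 ≥ base, so the credit is £0. total £0 + £0 = £0
Elif (£334,850): Caregiver Credit: base = 5 × £200 = £1,000. income exceeds £333,400 by £1,450, which is 2 full-or-partial £1,000 increments; reduction = 2 × £28 = £56, leaving £944. Child Care Credit: income exceeds £91,400 by £243,450 → 325 increments × £60 = £19,500 ≥ base, so the credit is £0. total £944 + £0 = £944
Difference: |£0 − £944| = £944.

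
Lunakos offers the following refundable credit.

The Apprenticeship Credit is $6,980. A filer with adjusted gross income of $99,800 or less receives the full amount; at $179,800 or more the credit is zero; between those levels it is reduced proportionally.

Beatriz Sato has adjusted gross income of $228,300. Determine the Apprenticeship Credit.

Apprenticeship Credit: $228,300 is at or above $179,800, so the credit is $0.

$0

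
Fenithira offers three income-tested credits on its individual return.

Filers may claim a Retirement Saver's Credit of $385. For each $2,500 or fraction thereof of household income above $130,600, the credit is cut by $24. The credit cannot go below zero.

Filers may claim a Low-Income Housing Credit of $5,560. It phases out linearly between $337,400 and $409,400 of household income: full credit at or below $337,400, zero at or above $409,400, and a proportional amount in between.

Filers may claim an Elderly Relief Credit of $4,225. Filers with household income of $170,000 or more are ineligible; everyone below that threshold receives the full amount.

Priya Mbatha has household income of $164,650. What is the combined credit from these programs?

$9,834

Retirement Saver's Credit: income exceeds $130,600 by $34,050, which is 14 full-or-partial $2,500 increments; reduction = 14 × $24 = $336, leaving $49.
Low-Income Housing Credit: $164,650 is at or below the $337,400 threshold, so the full $5,560 applies.
Elderly Relief Credit: $164,650 is below the $170,000 cutoff, so the full $4,225 applies.
Total: $49 + $5,560 + $4,225 = $9,834.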